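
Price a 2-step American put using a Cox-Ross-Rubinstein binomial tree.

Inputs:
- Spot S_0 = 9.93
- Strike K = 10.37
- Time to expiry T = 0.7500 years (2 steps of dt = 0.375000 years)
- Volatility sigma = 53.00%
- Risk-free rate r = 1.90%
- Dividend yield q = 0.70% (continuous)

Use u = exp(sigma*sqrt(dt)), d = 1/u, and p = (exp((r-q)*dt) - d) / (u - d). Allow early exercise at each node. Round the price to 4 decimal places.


dt = T/N = 0.375000
u = exp(sigma*sqrt(dt)) = 1.383418; d = 1/u = 0.722847
p = (exp((r-q)*dt) - d) / (u - d) = 0.426393
Discount per step: exp(-r*dt) = 0.992900
Stock lattice S(k, i) with i counting down-moves:
  k=0: S(0,0) = 9.9300
  k=1: S(1,0) = 13.7373; S(1,1) = 7.1779
  k=2: S(2,0) = 19.0045; S(2,1) = 9.9300; S(2,2) = 5.1885
Terminal payoffs V(N, i) = max(K - S_T, 0):
  V(2,0) = 0.000000; V(2,1) = 0.440000; V(2,2) = 5.181495
Backward induction: V(k, i) = exp(-r*dt) * [p * V(k+1, i) + (1-p) * V(k+1, i+1)]; then take max(V_cont, immediate exercise) for American.
  V(1,0) = exp(-r*dt) * [p*0.000000 + (1-p)*0.440000] = 0.250595; exercise = 0.000000; V(1,0) = max -> 0.250595
  V(1,1) = exp(-r*dt) * [p*0.440000 + (1-p)*5.181495] = 3.137321; exercise = 3.192127; V(1,1) = max -> 3.192127
  V(0,0) = exp(-r*dt) * [p*0.250595 + (1-p)*3.192127] = 1.924120; exercise = 0.440000; V(0,0) = max -> 1.924120

Answer: Price = V(0,0) = 1.9241


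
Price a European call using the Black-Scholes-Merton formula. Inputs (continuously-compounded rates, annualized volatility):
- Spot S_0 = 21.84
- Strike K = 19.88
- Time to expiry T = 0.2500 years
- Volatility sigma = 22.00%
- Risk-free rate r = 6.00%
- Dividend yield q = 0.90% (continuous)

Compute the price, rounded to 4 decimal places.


d1 = (ln(S/K) + (r - q + 0.5*sigma^2) * T) / (sigma * sqrt(T)) = 1.02571772
d2 = d1 - sigma * sqrt(T) = 0.91571772
exp(-rT) = 0.98511194; exp(-qT) = 0.99775253
C = S_0 * exp(-qT) * N(d1) - K * exp(-rT) * N(d2)
N(d1) = 0.84748767; N(d2) = 0.82009252
C = 21.8400 * 0.99775253 * 0.84748767 - 19.8800 * 0.98511194 * 0.82009252 = 2.4068

Answer: Price = 2.4068


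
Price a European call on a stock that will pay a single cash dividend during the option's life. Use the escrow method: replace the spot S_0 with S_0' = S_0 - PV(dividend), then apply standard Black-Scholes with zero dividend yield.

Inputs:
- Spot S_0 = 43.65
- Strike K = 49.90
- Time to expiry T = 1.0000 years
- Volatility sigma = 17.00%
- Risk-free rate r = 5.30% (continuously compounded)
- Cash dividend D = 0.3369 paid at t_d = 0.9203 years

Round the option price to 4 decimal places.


Answer: Price = 1.4757

Derivation:
PV(D) = D * exp(-r * t_d) = 0.3369 * 0.95239454 = 0.32086172
S_0' = S_0 - PV(D) = 43.6500 - 0.32086172 = 43.32913828
d1 = (ln(S_0'/K) + (r + sigma^2/2)*T) / (sigma*sqrt(T)) = -0.43379797
d2 = d1 - sigma*sqrt(T) = -0.60379797
exp(-rT) = 0.94838001
N(d1) = 0.33221758; N(d2) = 0.27298899
C = S_0' * N(d1) - K * exp(-rT) * N(d2) = 43.32913828 * 0.33221758 - 49.9000 * 0.94838001 * 0.27298899 = 1.4757


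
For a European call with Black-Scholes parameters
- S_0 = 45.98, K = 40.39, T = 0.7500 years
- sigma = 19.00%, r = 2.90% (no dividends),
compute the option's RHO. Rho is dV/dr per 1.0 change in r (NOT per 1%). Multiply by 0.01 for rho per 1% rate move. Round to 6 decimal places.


d1 = 1.0022301706; d2 = 0.8376853439
phi(d1) = 0.2414310894; exp(-qT) = 1.0000000000; exp(-rT) = 0.9784848257
N(d2) = 0.7988962766
Rho = K*T*exp(-rT)*N(d2) = 40.3900 * 0.7500 * 0.9784848257 * 0.7988962766 = 23.679886

Answer: Rho = 23.679886


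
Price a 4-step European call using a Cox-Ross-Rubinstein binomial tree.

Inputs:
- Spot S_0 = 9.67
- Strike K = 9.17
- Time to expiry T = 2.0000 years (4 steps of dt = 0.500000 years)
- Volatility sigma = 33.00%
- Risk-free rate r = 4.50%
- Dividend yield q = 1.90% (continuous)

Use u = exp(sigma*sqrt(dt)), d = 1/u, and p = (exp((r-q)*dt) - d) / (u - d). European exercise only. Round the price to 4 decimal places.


dt = T/N = 0.500000
u = exp(sigma*sqrt(dt)) = 1.262817; d = 1/u = 0.791880
p = (exp((r-q)*dt) - d) / (u - d) = 0.469712
Discount per step: exp(-r*dt) = 0.977751
Stock lattice S(k, i) with i counting down-moves:
  k=0: S(0,0) = 9.6700
  k=1: S(1,0) = 12.2114; S(1,1) = 7.6575
  k=2: S(2,0) = 15.4208; S(2,1) = 9.6700; S(2,2) = 6.0638
  k=3: S(3,0) = 19.4737; S(3,1) = 12.2114; S(3,2) = 7.6575; S(3,3) = 4.8018
  k=4: S(4,0) = 24.5917; S(4,1) = 15.4208; S(4,2) = 9.6700; S(4,3) = 6.0638; S(4,4) = 3.8025
Terminal payoffs V(N, i) = max(S_T - K, 0):
  V(4,0) = 15.421707; V(4,1) = 6.250824; V(4,2) = 0.500000; V(4,3) = 0.000000; V(4,4) = 0.000000
Backward induction: V(k, i) = exp(-r*dt) * [p * V(k+1, i) + (1-p) * V(k+1, i+1)].
  V(3,0) = exp(-r*dt) * [p*15.421707 + (1-p)*6.250824] = 10.323581
  V(3,1) = exp(-r*dt) * [p*6.250824 + (1-p)*0.500000] = 3.130006
  V(3,2) = exp(-r*dt) * [p*0.500000 + (1-p)*0.000000] = 0.229631
  V(3,3) = exp(-r*dt) * [p*0.000000 + (1-p)*0.000000] = 0.000000
  V(2,0) = exp(-r*dt) * [p*10.323581 + (1-p)*3.130006] = 6.364097
  V(2,1) = exp(-r*dt) * [p*3.130006 + (1-p)*0.229631] = 1.556551
  V(2,2) = exp(-r*dt) * [p*0.229631 + (1-p)*0.000000] = 0.105460
  V(1,0) = exp(-r*dt) * [p*6.364097 + (1-p)*1.556551] = 3.729839
  V(1,1) = exp(-r*dt) * [p*1.556551 + (1-p)*0.105460] = 0.769544
  V(0,0) = exp(-r*dt) * [p*3.729839 + (1-p)*0.769544] = 2.111971

Answer: Price = V(0,0) = 2.1120


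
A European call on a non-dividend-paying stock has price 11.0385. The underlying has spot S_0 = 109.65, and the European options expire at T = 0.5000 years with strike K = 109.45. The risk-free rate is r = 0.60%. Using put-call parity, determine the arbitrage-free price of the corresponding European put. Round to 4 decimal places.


Answer: Put price = 10.5106

Derivation:
Put-call parity: C - P = S_0 * exp(-qT) - K * exp(-rT).
S_0 * exp(-qT) = 109.6500 * 1.00000000 = 109.65000000
K * exp(-rT) = 109.4500 * 0.99700450 = 109.12214203
P = C - S*exp(-qT) + K*exp(-rT)
P = 11.0385 - 109.65000000 + 109.12214203 = 10.5106


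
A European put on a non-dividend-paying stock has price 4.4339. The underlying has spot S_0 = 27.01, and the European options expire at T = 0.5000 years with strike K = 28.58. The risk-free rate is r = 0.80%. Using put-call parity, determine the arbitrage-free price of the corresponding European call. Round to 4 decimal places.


Put-call parity: C - P = S_0 * exp(-qT) - K * exp(-rT).
S_0 * exp(-qT) = 27.0100 * 1.00000000 = 27.01000000
K * exp(-rT) = 28.5800 * 0.99600799 = 28.46590834
C = P + S*exp(-qT) - K*exp(-rT)
C = 4.4339 + 27.01000000 - 28.46590834 = 2.9780

Answer: Call price = 2.9780


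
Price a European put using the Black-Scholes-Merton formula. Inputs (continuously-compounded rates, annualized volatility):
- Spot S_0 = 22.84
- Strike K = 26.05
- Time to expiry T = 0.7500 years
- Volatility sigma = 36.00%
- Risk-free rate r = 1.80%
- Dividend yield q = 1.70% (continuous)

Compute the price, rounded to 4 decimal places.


d1 = (ln(S/K) + (r - q + 0.5*sigma^2) * T) / (sigma * sqrt(T)) = -0.26351031
d2 = d1 - sigma * sqrt(T) = -0.57527945
exp(-rT) = 0.98659072; exp(-qT) = 0.98733094
P = K * exp(-rT) * N(-d2) - S_0 * exp(-qT) * N(-d1)
N(-d1) = 0.60392136; N(-d2) = 0.71744884
P = 26.0500 * 0.98659072 * 0.71744884 - 22.8400 * 0.98733094 * 0.60392136 = 4.8201

Answer: Price = 4.8201


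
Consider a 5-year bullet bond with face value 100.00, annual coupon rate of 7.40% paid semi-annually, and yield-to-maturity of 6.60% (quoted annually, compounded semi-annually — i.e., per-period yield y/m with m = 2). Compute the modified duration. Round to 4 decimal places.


Coupon per period c = face * coupon_rate / m = 3.700000
Periods per year m = 2; per-period yield y/m = 0.033000
Number of cashflows N = 10
Cashflows (t years, CF_t, discount factor 1/(1+y/m)^(m*t), PV):
  t = 0.5000: CF_t = 3.700000, DF = 0.968054, PV = 3.581801
  t = 1.0000: CF_t = 3.700000, DF = 0.937129, PV = 3.467377
  t = 1.5000: CF_t = 3.700000, DF = 0.907192, PV = 3.356609
  t = 2.0000: CF_t = 3.700000, DF = 0.878211, PV = 3.249380
  t = 2.5000: CF_t = 3.700000, DF = 0.850156, PV = 3.145576
  t = 3.0000: CF_t = 3.700000, DF = 0.822997, PV = 3.045088
  t = 3.5000: CF_t = 3.700000, DF = 0.796705, PV = 2.947810
  t = 4.0000: CF_t = 3.700000, DF = 0.771254, PV = 2.853640
  t = 4.5000: CF_t = 3.700000, DF = 0.746616, PV = 2.762478
  t = 5.0000: CF_t = 103.700000, DF = 0.722764, PV = 74.950674
Price P = sum_t PV_t = 103.360431
First compute Macaulay numerator sum_t t * PV_t:
  t * PV_t at t = 0.5000: 1.790900
  t * PV_t at t = 1.0000: 3.467377
  t * PV_t at t = 1.5000: 5.034914
  t * PV_t at t = 2.0000: 6.498759
  t * PV_t at t = 2.5000: 7.863939
  t * PV_t at t = 3.0000: 9.135263
  t * PV_t at t = 3.5000: 10.317335
  t * PV_t at t = 4.0000: 11.414559
  t * PV_t at t = 4.5000: 12.431151
  t * PV_t at t = 5.0000: 374.753369
Macaulay duration D = 442.707565 / 103.360431 = 4.283144
Modified duration = D / (1 + y/m) = 4.283144 / (1 + 0.033000) = 4.146315

Answer: Modified duration = 4.1463


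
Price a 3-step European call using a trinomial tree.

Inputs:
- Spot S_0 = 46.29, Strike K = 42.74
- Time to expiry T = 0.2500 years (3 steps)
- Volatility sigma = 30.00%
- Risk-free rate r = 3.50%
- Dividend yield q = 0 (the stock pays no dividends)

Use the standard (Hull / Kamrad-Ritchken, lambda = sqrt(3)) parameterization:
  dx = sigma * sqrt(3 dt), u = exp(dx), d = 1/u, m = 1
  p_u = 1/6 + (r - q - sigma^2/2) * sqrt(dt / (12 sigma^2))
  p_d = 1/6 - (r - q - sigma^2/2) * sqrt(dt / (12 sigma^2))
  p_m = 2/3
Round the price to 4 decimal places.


Answer: Price = V(0,0) = 5.1565

Derivation:
dt = T/N = 0.083333; dx = sigma*sqrt(3*dt) = 0.150000
u = exp(dx) = 1.161834; d = 1/u = 0.860708
p_u = 0.163889, p_m = 0.666667, p_d = 0.169444
Discount per step: exp(-r*dt) = 0.997088
Stock lattice S(k, j) with j the centered position index:
  k=0: S(0,+0) = 46.2900
  k=1: S(1,-1) = 39.8422; S(1,+0) = 46.2900; S(1,+1) = 53.7813
  k=2: S(2,-2) = 34.2925; S(2,-1) = 39.8422; S(2,+0) = 46.2900; S(2,+1) = 53.7813; S(2,+2) = 62.4850
  k=3: S(3,-3) = 29.5158; S(3,-2) = 34.2925; S(3,-1) = 39.8422; S(3,+0) = 46.2900; S(3,+1) = 53.7813; S(3,+2) = 62.4850; S(3,+3) = 72.5972
Terminal payoffs V(N, j) = max(S_T - K, 0):
  V(3,-3) = 0.000000; V(3,-2) = 0.000000; V(3,-1) = 0.000000; V(3,+0) = 3.550000; V(3,+1) = 11.041307; V(3,+2) = 19.744964; V(3,+3) = 29.857171
Backward induction: V(k, j) = exp(-r*dt) * [p_u * V(k+1, j+1) + p_m * V(k+1, j) + p_d * V(k+1, j-1)]
  V(2,-2) = exp(-r*dt) * [p_u*0.000000 + p_m*0.000000 + p_d*0.000000] = 0.000000
  V(2,-1) = exp(-r*dt) * [p_u*3.550000 + p_m*0.000000 + p_d*0.000000] = 0.580111
  V(2,+0) = exp(-r*dt) * [p_u*11.041307 + p_m*3.550000 + p_d*0.000000] = 4.164051
  V(2,+1) = exp(-r*dt) * [p_u*19.744964 + p_m*11.041307 + p_d*3.550000] = 11.165765
  V(2,+2) = exp(-r*dt) * [p_u*29.857171 + p_m*19.744964 + p_d*11.041307] = 19.869419
  V(1,-1) = exp(-r*dt) * [p_u*4.164051 + p_m*0.580111 + p_d*0.000000] = 1.066069
  V(1,+0) = exp(-r*dt) * [p_u*11.165765 + p_m*4.164051 + p_d*0.580111] = 4.690575
  V(1,+1) = exp(-r*dt) * [p_u*19.869419 + p_m*11.165765 + p_d*4.164051] = 11.372577
  V(0,+0) = exp(-r*dt) * [p_u*11.372577 + p_m*4.690575 + p_d*1.066069] = 5.156467


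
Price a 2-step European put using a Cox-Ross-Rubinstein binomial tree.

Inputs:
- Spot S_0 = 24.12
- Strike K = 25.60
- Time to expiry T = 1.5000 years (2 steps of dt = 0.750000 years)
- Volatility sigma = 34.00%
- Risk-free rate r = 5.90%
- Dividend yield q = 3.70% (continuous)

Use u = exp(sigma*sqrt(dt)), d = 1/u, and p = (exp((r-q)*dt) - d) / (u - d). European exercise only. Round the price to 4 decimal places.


Answer: Price = V(0,0) = 3.9955

Derivation:
dt = T/N = 0.750000
u = exp(sigma*sqrt(dt)) = 1.342386; d = 1/u = 0.744942
p = (exp((r-q)*dt) - d) / (u - d) = 0.454762
Discount per step: exp(-r*dt) = 0.956715
Stock lattice S(k, i) with i counting down-moves:
  k=0: S(0,0) = 24.1200
  k=1: S(1,0) = 32.3784; S(1,1) = 17.9680
  k=2: S(2,0) = 43.4642; S(2,1) = 24.1200; S(2,2) = 13.3851
Terminal payoffs V(N, i) = max(K - S_T, 0):
  V(2,0) = 0.000000; V(2,1) = 1.480000; V(2,2) = 12.214874
Backward induction: V(k, i) = exp(-r*dt) * [p * V(k+1, i) + (1-p) * V(k+1, i+1)].
  V(1,0) = exp(-r*dt) * [p*0.000000 + (1-p)*1.480000] = 0.772023
  V(1,1) = exp(-r*dt) * [p*1.480000 + (1-p)*12.214874] = 7.015649
  V(0,0) = exp(-r*dt) * [p*0.772023 + (1-p)*7.015649] = 3.995514


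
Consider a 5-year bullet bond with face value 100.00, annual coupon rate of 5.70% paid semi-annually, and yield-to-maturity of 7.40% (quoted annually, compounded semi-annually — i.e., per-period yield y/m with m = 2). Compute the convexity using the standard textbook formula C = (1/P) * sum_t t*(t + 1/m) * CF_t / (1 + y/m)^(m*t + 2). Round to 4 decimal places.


Coupon per period c = face * coupon_rate / m = 2.850000
Periods per year m = 2; per-period yield y/m = 0.037000
Number of cashflows N = 10
Cashflows (t years, CF_t, discount factor 1/(1+y/m)^(m*t), PV):
  t = 0.5000: CF_t = 2.850000, DF = 0.964320, PV = 2.748312
  t = 1.0000: CF_t = 2.850000, DF = 0.929913, PV = 2.650253
  t = 1.5000: CF_t = 2.850000, DF = 0.896734, PV = 2.555692
  t = 2.0000: CF_t = 2.850000, DF = 0.864739, PV = 2.464506
  t = 2.5000: CF_t = 2.850000, DF = 0.833885, PV = 2.376573
  t = 3.0000: CF_t = 2.850000, DF = 0.804132, PV = 2.291777
  t = 3.5000: CF_t = 2.850000, DF = 0.775441, PV = 2.210007
  t = 4.0000: CF_t = 2.850000, DF = 0.747773, PV = 2.131154
  t = 4.5000: CF_t = 2.850000, DF = 0.721093, PV = 2.055115
  t = 5.0000: CF_t = 102.850000, DF = 0.695364, PV = 71.518226
Price P = sum_t PV_t = 93.001614
Convexity numerator sum_t t*(t + 1/m) * CF_t / (1+y/m)^(m*t + 2):
  t = 0.5000: term = 1.277846
  t = 1.0000: term = 3.696759
  t = 1.5000: term = 7.129718
  t = 2.0000: term = 11.458884
  t = 2.5000: term = 16.575049
  t = 3.0000: term = 22.377116
  t = 3.5000: term = 28.771605
  t = 4.0000: term = 35.672192
  t = 4.5000: term = 42.999268
  t = 5.0000: term = 1828.908226
Convexity = (1/P) * sum = 1998.866662 / 93.001614 = 21.492817

Answer: Convexity = 21.4928


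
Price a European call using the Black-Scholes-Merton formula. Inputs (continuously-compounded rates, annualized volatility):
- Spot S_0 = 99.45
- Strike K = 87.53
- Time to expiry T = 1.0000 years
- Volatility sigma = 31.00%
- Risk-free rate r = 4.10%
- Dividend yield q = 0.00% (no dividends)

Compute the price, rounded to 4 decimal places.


Answer: Price = 20.6322

Derivation:
d1 = (ln(S/K) + (r - q + 0.5*sigma^2) * T) / (sigma * sqrt(T)) = 0.69910779
d2 = d1 - sigma * sqrt(T) = 0.38910779
exp(-rT) = 0.95982913; exp(-qT) = 1.00000000
C = S_0 * exp(-qT) * N(d1) - K * exp(-rT) * N(d2)
N(d1) = 0.75775766; N(d2) = 0.65140179
C = 99.4500 * 1.00000000 * 0.75775766 - 87.5300 * 0.95982913 * 0.65140179 = 20.6322


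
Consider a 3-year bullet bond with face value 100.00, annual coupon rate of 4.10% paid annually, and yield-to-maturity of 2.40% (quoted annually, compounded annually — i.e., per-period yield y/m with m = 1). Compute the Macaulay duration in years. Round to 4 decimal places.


Answer: Macaulay duration = 2.8863 years

Derivation:
Coupon per period c = face * coupon_rate / m = 4.100000
Periods per year m = 1; per-period yield y/m = 0.024000
Number of cashflows N = 3
Cashflows (t years, CF_t, discount factor 1/(1+y/m)^(m*t), PV):
  t = 1.0000: CF_t = 4.100000, DF = 0.976562, PV = 4.003906
  t = 2.0000: CF_t = 4.100000, DF = 0.953674, PV = 3.910065
  t = 3.0000: CF_t = 104.100000, DF = 0.931323, PV = 96.950680
Price P = sum_t PV_t = 104.864651
Macaulay numerator sum_t t * PV_t:
  t * PV_t at t = 1.0000: 4.003906
  t * PV_t at t = 2.0000: 7.820129
  t * PV_t at t = 3.0000: 290.852040
Macaulay duration D = (sum_t t * PV_t) / P = 302.676076 / 104.864651 = 2.886350


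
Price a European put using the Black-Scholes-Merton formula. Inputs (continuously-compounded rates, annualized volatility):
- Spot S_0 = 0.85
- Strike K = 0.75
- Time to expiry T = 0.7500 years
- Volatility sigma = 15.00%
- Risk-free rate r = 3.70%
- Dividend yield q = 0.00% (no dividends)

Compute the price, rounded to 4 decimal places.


Answer: Price = 0.0060

Derivation:
d1 = (ln(S/K) + (r - q + 0.5*sigma^2) * T) / (sigma * sqrt(T)) = 1.24207783
d2 = d1 - sigma * sqrt(T) = 1.11217402
exp(-rT) = 0.97263149; exp(-qT) = 1.00000000
P = K * exp(-rT) * N(-d2) - S_0 * exp(-qT) * N(-d1)
N(-d1) = 0.10710392; N(-d2) = 0.13303167
P = 0.7500 * 0.97263149 * 0.13303167 - 0.8500 * 1.00000000 * 0.10710392 = 0.0060


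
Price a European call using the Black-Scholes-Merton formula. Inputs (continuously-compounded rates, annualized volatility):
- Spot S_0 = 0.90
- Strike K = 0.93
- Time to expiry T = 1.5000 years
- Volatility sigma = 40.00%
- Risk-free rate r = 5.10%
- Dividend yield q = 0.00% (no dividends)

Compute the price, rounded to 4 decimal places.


d1 = (ln(S/K) + (r - q + 0.5*sigma^2) * T) / (sigma * sqrt(T)) = 0.33417200
d2 = d1 - sigma * sqrt(T) = -0.15572595
exp(-rT) = 0.92635291; exp(-qT) = 1.00000000
C = S_0 * exp(-qT) * N(d1) - K * exp(-rT) * N(d2)
N(d1) = 0.63087511; N(d2) = 0.43812452
C = 0.9000 * 1.00000000 * 0.63087511 - 0.9300 * 0.92635291 * 0.43812452 = 0.1903

Answer: Price = 0.1903


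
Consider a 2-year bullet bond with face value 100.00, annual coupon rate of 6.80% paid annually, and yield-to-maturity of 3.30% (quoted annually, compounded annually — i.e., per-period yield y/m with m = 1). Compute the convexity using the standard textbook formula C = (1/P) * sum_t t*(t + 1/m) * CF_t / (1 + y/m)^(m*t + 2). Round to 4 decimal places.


Coupon per period c = face * coupon_rate / m = 6.800000
Periods per year m = 1; per-period yield y/m = 0.033000
Number of cashflows N = 2
Cashflows (t years, CF_t, discount factor 1/(1+y/m)^(m*t), PV):
  t = 1.0000: CF_t = 6.800000, DF = 0.968054, PV = 6.582769
  t = 2.0000: CF_t = 106.800000, DF = 0.937129, PV = 100.085372
Price P = sum_t PV_t = 106.668141
Convexity numerator sum_t t*(t + 1/m) * CF_t / (1+y/m)^(m*t + 2):
  t = 1.0000: term = 12.337806
  t = 2.0000: term = 562.757403
Convexity = (1/P) * sum = 575.095209 / 106.668141 = 5.391443

Answer: Convexity = 5.3914


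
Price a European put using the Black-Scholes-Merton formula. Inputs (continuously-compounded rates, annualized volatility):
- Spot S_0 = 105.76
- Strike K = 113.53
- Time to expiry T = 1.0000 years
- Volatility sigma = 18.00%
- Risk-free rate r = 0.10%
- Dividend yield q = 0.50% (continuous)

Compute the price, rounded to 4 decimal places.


d1 = (ln(S/K) + (r - q + 0.5*sigma^2) * T) / (sigma * sqrt(T)) = -0.32608191
d2 = d1 - sigma * sqrt(T) = -0.50608191
exp(-rT) = 0.99900050; exp(-qT) = 0.99501248
P = K * exp(-rT) * N(-d2) - S_0 * exp(-qT) * N(-d1)
N(-d1) = 0.62781881; N(-d2) = 0.69360042
P = 113.5300 * 0.99900050 * 0.69360042 - 105.7600 * 0.99501248 * 0.62781881 = 12.5988

Answer: Price = 12.5988


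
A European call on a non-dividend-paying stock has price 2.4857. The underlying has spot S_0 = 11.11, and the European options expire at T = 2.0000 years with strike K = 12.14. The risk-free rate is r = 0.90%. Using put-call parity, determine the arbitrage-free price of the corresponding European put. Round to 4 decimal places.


Answer: Put price = 3.2991

Derivation:
Put-call parity: C - P = S_0 * exp(-qT) - K * exp(-rT).
S_0 * exp(-qT) = 11.1100 * 1.00000000 = 11.11000000
K * exp(-rT) = 12.1400 * 0.98216103 = 11.92343493
P = C - S*exp(-qT) + K*exp(-rT)
P = 2.4857 - 11.11000000 + 11.92343493 = 3.2991


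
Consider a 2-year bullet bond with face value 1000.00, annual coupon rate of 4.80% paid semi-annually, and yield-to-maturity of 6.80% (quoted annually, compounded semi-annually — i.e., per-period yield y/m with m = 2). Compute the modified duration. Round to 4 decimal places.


Answer: Modified duration = 1.8658

Derivation:
Coupon per period c = face * coupon_rate / m = 24.000000
Periods per year m = 2; per-period yield y/m = 0.034000
Number of cashflows N = 4
Cashflows (t years, CF_t, discount factor 1/(1+y/m)^(m*t), PV):
  t = 0.5000: CF_t = 24.000000, DF = 0.967118, PV = 23.210832
  t = 1.0000: CF_t = 24.000000, DF = 0.935317, PV = 22.447613
  t = 1.5000: CF_t = 24.000000, DF = 0.904562, PV = 21.709490
  t = 2.0000: CF_t = 1024.000000, DF = 0.874818, PV = 895.813910
Price P = sum_t PV_t = 963.181844
First compute Macaulay numerator sum_t t * PV_t:
  t * PV_t at t = 0.5000: 11.605416
  t * PV_t at t = 1.0000: 22.447613
  t * PV_t at t = 1.5000: 32.564235
  t * PV_t at t = 2.0000: 1791.627819
Macaulay duration D = 1858.245083 / 963.181844 = 1.929278
Modified duration = D / (1 + y/m) = 1.929278 / (1 + 0.034000) = 1.865839


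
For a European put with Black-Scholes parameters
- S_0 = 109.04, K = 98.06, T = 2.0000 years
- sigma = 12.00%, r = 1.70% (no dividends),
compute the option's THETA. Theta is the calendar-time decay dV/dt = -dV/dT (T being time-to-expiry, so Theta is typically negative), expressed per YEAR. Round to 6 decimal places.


d1 = 0.9106077003; d2 = 0.7409020728
phi(d1) = 0.2635422124; exp(-qT) = 1.0000000000; exp(-rT) = 0.9665715046
Theta = -S*exp(-qT)*phi(d1)*sigma/(2*sqrt(T)) + r*K*exp(-rT)*N(-d2) - q*S*exp(-qT)*N(-d1)
N(-d1) = 0.1812510559; N(-d2) = 0.2293764093; sqrt(T) = 1.4142135624
Term 1 = -109.0400 * 1.0000000000 * 0.2635422124 * 0.1200 / (2 * 1.4142135624) = -1.2191925012
Term 2 = 0.0170 * 98.0600 * 0.9665715046 * 0.2293764093 = 0.3695928388
Term 3 = 0 (no dividend yield, q = 0)
Theta = -1.2191925012 + (0.3695928388) + (0.0000000000) = -0.849600

Answer: Theta = -0.849600


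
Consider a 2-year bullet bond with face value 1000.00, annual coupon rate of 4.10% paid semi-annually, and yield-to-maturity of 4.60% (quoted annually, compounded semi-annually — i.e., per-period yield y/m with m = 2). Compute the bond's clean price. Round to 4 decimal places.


Answer: Price = 990.5496

Derivation:
Coupon per period c = face * coupon_rate / m = 20.500000
Periods per year m = 2; per-period yield y/m = 0.023000
Number of cashflows N = 4
Cashflows (t years, CF_t, discount factor 1/(1+y/m)^(m*t), PV):
  t = 0.5000: CF_t = 20.500000, DF = 0.977517, PV = 20.039101
  t = 1.0000: CF_t = 20.500000, DF = 0.955540, PV = 19.588564
  t = 1.5000: CF_t = 20.500000, DF = 0.934056, PV = 19.148156
  t = 2.0000: CF_t = 1020.500000, DF = 0.913056, PV = 931.773756
Price P = sum_t PV_t = 990.549577


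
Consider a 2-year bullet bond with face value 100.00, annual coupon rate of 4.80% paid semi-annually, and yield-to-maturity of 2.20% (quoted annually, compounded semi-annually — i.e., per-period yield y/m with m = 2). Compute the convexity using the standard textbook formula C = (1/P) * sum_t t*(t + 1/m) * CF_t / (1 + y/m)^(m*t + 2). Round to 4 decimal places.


Coupon per period c = face * coupon_rate / m = 2.400000
Periods per year m = 2; per-period yield y/m = 0.011000
Number of cashflows N = 4
Cashflows (t years, CF_t, discount factor 1/(1+y/m)^(m*t), PV):
  t = 0.5000: CF_t = 2.400000, DF = 0.989120, PV = 2.373887
  t = 1.0000: CF_t = 2.400000, DF = 0.978358, PV = 2.348059
  t = 1.5000: CF_t = 2.400000, DF = 0.967713, PV = 2.322511
  t = 2.0000: CF_t = 102.400000, DF = 0.957184, PV = 98.015630
Price P = sum_t PV_t = 105.060086
Convexity numerator sum_t t*(t + 1/m) * CF_t / (1+y/m)^(m*t + 2):
  t = 0.5000: term = 1.161255
  t = 1.0000: term = 3.445862
  t = 1.5000: term = 6.816740
  t = 2.0000: term = 479.471754
Convexity = (1/P) * sum = 490.895611 / 105.060086 = 4.672522

Answer: Convexity = 4.6725


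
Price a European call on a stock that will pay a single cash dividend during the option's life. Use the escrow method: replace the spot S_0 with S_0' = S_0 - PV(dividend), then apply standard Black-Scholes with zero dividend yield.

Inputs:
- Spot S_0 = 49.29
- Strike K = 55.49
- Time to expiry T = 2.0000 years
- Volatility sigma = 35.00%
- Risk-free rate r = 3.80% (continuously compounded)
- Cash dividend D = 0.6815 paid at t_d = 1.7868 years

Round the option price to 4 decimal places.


Answer: Price = 8.4537

Derivation:
PV(D) = D * exp(-r * t_d) = 0.6815 * 0.93435540 = 0.63676320
S_0' = S_0 - PV(D) = 49.2900 - 0.63676320 = 48.65323680
d1 = (ln(S_0'/K) + (r + sigma^2/2)*T) / (sigma*sqrt(T)) = 0.13539178
d2 = d1 - sigma*sqrt(T) = -0.35958296
exp(-rT) = 0.92681621
N(d1) = 0.55384894; N(d2) = 0.35957951
C = S_0' * N(d1) - K * exp(-rT) * N(d2) = 48.65323680 * 0.55384894 - 55.4900 * 0.92681621 * 0.35957951 = 8.4537


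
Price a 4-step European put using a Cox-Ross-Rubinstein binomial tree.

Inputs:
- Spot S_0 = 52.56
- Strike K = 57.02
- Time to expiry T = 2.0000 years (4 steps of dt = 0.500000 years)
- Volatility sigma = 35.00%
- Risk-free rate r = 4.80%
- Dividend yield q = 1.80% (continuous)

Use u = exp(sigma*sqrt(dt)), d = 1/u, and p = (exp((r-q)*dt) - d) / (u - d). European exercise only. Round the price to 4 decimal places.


Answer: Price = V(0,0) = 10.6036

Derivation:
dt = T/N = 0.500000
u = exp(sigma*sqrt(dt)) = 1.280803; d = 1/u = 0.780760
p = (exp((r-q)*dt) - d) / (u - d) = 0.468666
Discount per step: exp(-r*dt) = 0.976286
Stock lattice S(k, i) with i counting down-moves:
  k=0: S(0,0) = 52.5600
  k=1: S(1,0) = 67.3190; S(1,1) = 41.0367
  k=2: S(2,0) = 86.2224; S(2,1) = 52.5600; S(2,2) = 32.0399
  k=3: S(3,0) = 110.4339; S(3,1) = 67.3190; S(3,2) = 41.0367; S(3,3) = 25.0154
  k=4: S(4,0) = 141.4441; S(4,1) = 86.2224; S(4,2) = 52.5600; S(4,3) = 32.0399; S(4,4) = 19.5311
Terminal payoffs V(N, i) = max(K - S_T, 0):
  V(4,0) = 0.000000; V(4,1) = 0.000000; V(4,2) = 4.460000; V(4,3) = 24.980144; V(4,4) = 37.488943
Backward induction: V(k, i) = exp(-r*dt) * [p * V(k+1, i) + (1-p) * V(k+1, i+1)].
  V(3,0) = exp(-r*dt) * [p*0.000000 + (1-p)*0.000000] = 0.000000
  V(3,1) = exp(-r*dt) * [p*0.000000 + (1-p)*4.460000] = 2.313555
  V(3,2) = exp(-r*dt) * [p*4.460000 + (1-p)*24.980144] = 14.998735
  V(3,3) = exp(-r*dt) * [p*24.980144 + (1-p)*37.488943] = 30.876500
  V(2,0) = exp(-r*dt) * [p*0.000000 + (1-p)*2.313555] = 1.200120
  V(2,1) = exp(-r*dt) * [p*2.313555 + (1-p)*14.998735] = 8.838928
  V(2,2) = exp(-r*dt) * [p*14.998735 + (1-p)*30.876500] = 22.879391
  V(1,0) = exp(-r*dt) * [p*1.200120 + (1-p)*8.838928] = 5.134171
  V(1,1) = exp(-r*dt) * [p*8.838928 + (1-p)*22.879391] = 15.912587
  V(0,0) = exp(-r*dt) * [p*5.134171 + (1-p)*15.912587] = 10.603551


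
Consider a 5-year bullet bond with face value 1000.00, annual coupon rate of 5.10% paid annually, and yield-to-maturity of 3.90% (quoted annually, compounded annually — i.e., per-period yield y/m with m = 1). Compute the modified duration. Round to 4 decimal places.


Answer: Modified duration = 4.3804

Derivation:
Coupon per period c = face * coupon_rate / m = 51.000000
Periods per year m = 1; per-period yield y/m = 0.039000
Number of cashflows N = 5
Cashflows (t years, CF_t, discount factor 1/(1+y/m)^(m*t), PV):
  t = 1.0000: CF_t = 51.000000, DF = 0.962464, PV = 49.085659
  t = 2.0000: CF_t = 51.000000, DF = 0.926337, PV = 47.243175
  t = 3.0000: CF_t = 51.000000, DF = 0.891566, PV = 45.469851
  t = 4.0000: CF_t = 51.000000, DF = 0.858100, PV = 43.763091
  t = 5.0000: CF_t = 1051.000000, DF = 0.825890, PV = 868.010499
Price P = sum_t PV_t = 1053.572276
First compute Macaulay numerator sum_t t * PV_t:
  t * PV_t at t = 1.0000: 49.085659
  t * PV_t at t = 2.0000: 94.486351
  t * PV_t at t = 3.0000: 136.409554
  t * PV_t at t = 4.0000: 175.052363
  t * PV_t at t = 5.0000: 4340.052495
Macaulay duration D = 4795.086422 / 1053.572276 = 4.551265
Modified duration = D / (1 + y/m) = 4.551265 / (1 + 0.039000) = 4.380428


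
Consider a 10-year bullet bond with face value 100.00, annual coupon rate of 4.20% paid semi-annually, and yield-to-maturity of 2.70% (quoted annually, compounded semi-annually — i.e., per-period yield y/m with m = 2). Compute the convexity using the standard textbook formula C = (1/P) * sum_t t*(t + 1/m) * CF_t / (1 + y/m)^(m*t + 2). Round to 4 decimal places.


Coupon per period c = face * coupon_rate / m = 2.100000
Periods per year m = 2; per-period yield y/m = 0.013500
Number of cashflows N = 20
Cashflows (t years, CF_t, discount factor 1/(1+y/m)^(m*t), PV):
  t = 0.5000: CF_t = 2.100000, DF = 0.986680, PV = 2.072028
  t = 1.0000: CF_t = 2.100000, DF = 0.973537, PV = 2.044428
  t = 1.5000: CF_t = 2.100000, DF = 0.960569, PV = 2.017196
  t = 2.0000: CF_t = 2.100000, DF = 0.947774, PV = 1.990326
  t = 2.5000: CF_t = 2.100000, DF = 0.935150, PV = 1.963815
  t = 3.0000: CF_t = 2.100000, DF = 0.922694, PV = 1.937656
  t = 3.5000: CF_t = 2.100000, DF = 0.910403, PV = 1.911847
  t = 4.0000: CF_t = 2.100000, DF = 0.898276, PV = 1.886380
  t = 4.5000: CF_t = 2.100000, DF = 0.886311, PV = 1.861253
  t = 5.0000: CF_t = 2.100000, DF = 0.874505, PV = 1.836461
  t = 5.5000: CF_t = 2.100000, DF = 0.862857, PV = 1.811999
  t = 6.0000: CF_t = 2.100000, DF = 0.851363, PV = 1.787863
  t = 6.5000: CF_t = 2.100000, DF = 0.840023, PV = 1.764048
  t = 7.0000: CF_t = 2.100000, DF = 0.828834, PV = 1.740551
  t = 7.5000: CF_t = 2.100000, DF = 0.817794, PV = 1.717367
  t = 8.0000: CF_t = 2.100000, DF = 0.806900, PV = 1.694491
  t = 8.5000: CF_t = 2.100000, DF = 0.796152, PV = 1.671920
  t = 9.0000: CF_t = 2.100000, DF = 0.785547, PV = 1.649650
  t = 9.5000: CF_t = 2.100000, DF = 0.775084, PV = 1.627676
  t = 10.0000: CF_t = 102.100000, DF = 0.764760, PV = 78.081956
Price P = sum_t PV_t = 113.068911
Convexity numerator sum_t t*(t + 1/m) * CF_t / (1+y/m)^(m*t + 2):
  t = 0.5000: term = 1.008598
  t = 1.0000: term = 2.985489
  t = 1.5000: term = 5.891444
  t = 2.0000: term = 9.688282
  t = 2.5000: term = 14.338849
  t = 3.0000: term = 19.806994
  t = 3.5000: term = 26.057548
  t = 4.0000: term = 33.056302
  t = 4.5000: term = 40.769983
  t = 5.0000: term = 49.166235
  t = 5.5000: term = 58.213598
  t = 6.0000: term = 67.881489
  t = 6.5000: term = 78.140178
  t = 7.0000: term = 88.960773
  t = 7.5000: term = 100.315200
  t = 8.0000: term = 112.176182
  t = 8.5000: term = 124.517222
  t = 9.0000: term = 137.312587
  t = 9.5000: term = 150.537288
  t = 10.0000: term = 7981.646227
Convexity = (1/P) * sum = 9102.470469 / 113.068911 = 80.503742

Answer: Convexity = 80.5037


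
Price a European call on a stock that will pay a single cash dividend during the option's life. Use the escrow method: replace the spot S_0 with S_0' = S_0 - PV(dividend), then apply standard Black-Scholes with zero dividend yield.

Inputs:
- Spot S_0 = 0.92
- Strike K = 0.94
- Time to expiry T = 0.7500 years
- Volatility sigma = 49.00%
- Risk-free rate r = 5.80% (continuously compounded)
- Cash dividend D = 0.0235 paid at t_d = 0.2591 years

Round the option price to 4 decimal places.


PV(D) = D * exp(-r * t_d) = 0.0235 * 0.98508455 = 0.02314949
S_0' = S_0 - PV(D) = 0.9200 - 0.02314949 = 0.89685051
d1 = (ln(S_0'/K) + (r + sigma^2/2)*T) / (sigma*sqrt(T)) = 0.20395033
d2 = d1 - sigma*sqrt(T) = -0.22040212
exp(-rT) = 0.95743255
N(d1) = 0.58080384; N(d2) = 0.41277900
C = S_0' * N(d1) - K * exp(-rT) * N(d2) = 0.89685051 * 0.58080384 - 0.9400 * 0.95743255 * 0.41277900 = 0.1494

Answer: Price = 0.1494


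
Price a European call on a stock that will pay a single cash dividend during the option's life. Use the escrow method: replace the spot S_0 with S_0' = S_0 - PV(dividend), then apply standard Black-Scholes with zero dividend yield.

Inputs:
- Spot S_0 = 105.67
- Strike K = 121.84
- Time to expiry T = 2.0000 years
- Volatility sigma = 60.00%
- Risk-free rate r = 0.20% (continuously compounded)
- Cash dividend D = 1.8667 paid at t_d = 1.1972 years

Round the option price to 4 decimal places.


Answer: Price = 28.8108

Derivation:
PV(D) = D * exp(-r * t_d) = 1.8667 * 0.99760846 = 1.86223572
S_0' = S_0 - PV(D) = 105.6700 - 1.86223572 = 103.80776428
d1 = (ln(S_0'/K) + (r + sigma^2/2)*T) / (sigma*sqrt(T)) = 0.24021839
d2 = d1 - sigma*sqrt(T) = -0.60830975
exp(-rT) = 0.99600799
N(d1) = 0.59491952; N(d2) = 0.27149103
C = S_0' * N(d1) - K * exp(-rT) * N(d2) = 103.80776428 * 0.59491952 - 121.8400 * 0.99600799 * 0.27149103 = 28.8108


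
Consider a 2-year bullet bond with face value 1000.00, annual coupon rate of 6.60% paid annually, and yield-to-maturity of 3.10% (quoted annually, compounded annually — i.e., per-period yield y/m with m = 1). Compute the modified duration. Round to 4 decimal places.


Coupon per period c = face * coupon_rate / m = 66.000000
Periods per year m = 1; per-period yield y/m = 0.031000
Number of cashflows N = 2
Cashflows (t years, CF_t, discount factor 1/(1+y/m)^(m*t), PV):
  t = 1.0000: CF_t = 66.000000, DF = 0.969932, PV = 64.015519
  t = 2.0000: CF_t = 1066.000000, DF = 0.940768, PV = 1002.858995
Price P = sum_t PV_t = 1066.874514
First compute Macaulay numerator sum_t t * PV_t:
  t * PV_t at t = 1.0000: 64.015519
  t * PV_t at t = 2.0000: 2005.717990
Macaulay duration D = 2069.733509 / 1066.874514 = 1.939997
Modified duration = D / (1 + y/m) = 1.939997 / (1 + 0.031000) = 1.881666

Answer: Modified duration = 1.8817


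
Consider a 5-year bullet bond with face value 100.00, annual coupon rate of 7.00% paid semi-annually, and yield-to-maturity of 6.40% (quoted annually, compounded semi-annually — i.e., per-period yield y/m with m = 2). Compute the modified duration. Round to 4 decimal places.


Answer: Modified duration = 4.1803

Derivation:
Coupon per period c = face * coupon_rate / m = 3.500000
Periods per year m = 2; per-period yield y/m = 0.032000
Number of cashflows N = 10
Cashflows (t years, CF_t, discount factor 1/(1+y/m)^(m*t), PV):
  t = 0.5000: CF_t = 3.500000, DF = 0.968992, PV = 3.391473
  t = 1.0000: CF_t = 3.500000, DF = 0.938946, PV = 3.286311
  t = 1.5000: CF_t = 3.500000, DF = 0.909831, PV = 3.184410
  t = 2.0000: CF_t = 3.500000, DF = 0.881620, PV = 3.085668
  t = 2.5000: CF_t = 3.500000, DF = 0.854283, PV = 2.989989
  t = 3.0000: CF_t = 3.500000, DF = 0.827793, PV = 2.897276
  t = 3.5000: CF_t = 3.500000, DF = 0.802125, PV = 2.807438
  t = 4.0000: CF_t = 3.500000, DF = 0.777253, PV = 2.720386
  t = 4.5000: CF_t = 3.500000, DF = 0.753152, PV = 2.636033
  t = 5.0000: CF_t = 103.500000, DF = 0.729799, PV = 75.534155
Price P = sum_t PV_t = 102.533138
First compute Macaulay numerator sum_t t * PV_t:
  t * PV_t at t = 0.5000: 1.695736
  t * PV_t at t = 1.0000: 3.286311
  t * PV_t at t = 1.5000: 4.776615
  t * PV_t at t = 2.0000: 6.171337
  t * PV_t at t = 2.5000: 7.474972
  t * PV_t at t = 3.0000: 8.691828
  t * PV_t at t = 3.5000: 9.826033
  t * PV_t at t = 4.0000: 10.881542
  t * PV_t at t = 4.5000: 11.862146
  t * PV_t at t = 5.0000: 377.670777
Macaulay duration D = 442.337297 / 102.533138 = 4.314091
Modified duration = D / (1 + y/m) = 4.314091 / (1 + 0.032000) = 4.180321


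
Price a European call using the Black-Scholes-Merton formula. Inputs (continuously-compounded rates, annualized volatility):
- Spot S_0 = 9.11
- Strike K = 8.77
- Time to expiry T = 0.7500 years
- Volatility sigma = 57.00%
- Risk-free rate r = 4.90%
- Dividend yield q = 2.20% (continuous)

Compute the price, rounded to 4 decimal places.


d1 = (ln(S/K) + (r - q + 0.5*sigma^2) * T) / (sigma * sqrt(T)) = 0.36489227
d2 = d1 - sigma * sqrt(T) = -0.12874221
exp(-rT) = 0.96391708; exp(-qT) = 0.98363538
C = S_0 * exp(-qT) * N(d1) - K * exp(-rT) * N(d2)
N(d1) = 0.64240409; N(d2) = 0.44878082
C = 9.1100 * 0.98363538 * 0.64240409 - 8.7700 * 0.96391708 * 0.44878082 = 1.9627

Answer: Price = 1.9627


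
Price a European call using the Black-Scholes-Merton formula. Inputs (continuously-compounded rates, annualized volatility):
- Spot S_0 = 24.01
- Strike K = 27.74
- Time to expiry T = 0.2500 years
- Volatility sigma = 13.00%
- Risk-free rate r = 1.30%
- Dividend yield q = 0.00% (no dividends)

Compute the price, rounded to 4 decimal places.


d1 = (ln(S/K) + (r - q + 0.5*sigma^2) * T) / (sigma * sqrt(T)) = -2.13911546
d2 = d1 - sigma * sqrt(T) = -2.20411546
exp(-rT) = 0.99675528; exp(-qT) = 1.00000000
C = S_0 * exp(-qT) * N(d1) - K * exp(-rT) * N(d2)
N(d1) = 0.01621316; N(d2) = 0.01375811
C = 24.0100 * 1.00000000 * 0.01621316 - 27.7400 * 0.99675528 * 0.01375811 = 0.0089

Answer: Price = 0.0089


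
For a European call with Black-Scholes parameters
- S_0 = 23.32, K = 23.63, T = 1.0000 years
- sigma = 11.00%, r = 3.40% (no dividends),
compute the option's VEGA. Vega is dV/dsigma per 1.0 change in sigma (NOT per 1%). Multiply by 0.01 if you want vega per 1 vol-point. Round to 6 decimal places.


d1 = 0.2440388208; d2 = 0.1340388208
phi(d1) = 0.3872379155; exp(-qT) = 1.0000000000; exp(-rT) = 0.9665715046
Vega = S * exp(-qT) * phi(d1) * sqrt(T) = 23.3200 * 1.0000000000 * 0.3872379155 * 1.0000000000 = 9.030388

Answer: Vega = 9.030388


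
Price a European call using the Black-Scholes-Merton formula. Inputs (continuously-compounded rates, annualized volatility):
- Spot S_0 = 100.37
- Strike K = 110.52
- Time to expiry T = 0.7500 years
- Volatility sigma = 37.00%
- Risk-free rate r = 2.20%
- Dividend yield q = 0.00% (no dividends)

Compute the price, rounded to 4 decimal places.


d1 = (ln(S/K) + (r - q + 0.5*sigma^2) * T) / (sigma * sqrt(T)) = -0.08892955
d2 = d1 - sigma * sqrt(T) = -0.40935895
exp(-rT) = 0.98363538; exp(-qT) = 1.00000000
C = S_0 * exp(-qT) * N(d1) - K * exp(-rT) * N(d2)
N(d1) = 0.46456895; N(d2) = 0.34113813
C = 100.3700 * 1.00000000 * 0.46456895 - 110.5200 * 0.98363538 * 0.34113813 = 9.5432

Answer: Price = 9.5432


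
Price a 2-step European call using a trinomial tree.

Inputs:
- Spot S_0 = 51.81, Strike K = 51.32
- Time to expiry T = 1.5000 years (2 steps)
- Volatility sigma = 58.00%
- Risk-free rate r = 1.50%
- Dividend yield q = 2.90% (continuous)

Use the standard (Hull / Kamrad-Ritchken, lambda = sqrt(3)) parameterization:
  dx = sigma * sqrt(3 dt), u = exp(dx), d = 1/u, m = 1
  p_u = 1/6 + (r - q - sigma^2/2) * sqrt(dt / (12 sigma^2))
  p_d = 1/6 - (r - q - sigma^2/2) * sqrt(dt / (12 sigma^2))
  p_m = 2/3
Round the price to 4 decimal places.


dt = T/N = 0.750000; dx = sigma*sqrt(3*dt) = 0.870000
u = exp(dx) = 2.386911; d = 1/u = 0.418952
p_u = 0.088132, p_m = 0.666667, p_d = 0.245201
Discount per step: exp(-r*dt) = 0.988813
Stock lattice S(k, j) with j the centered position index:
  k=0: S(0,+0) = 51.8100
  k=1: S(1,-1) = 21.7059; S(1,+0) = 51.8100; S(1,+1) = 123.6659
  k=2: S(2,-2) = 9.0937; S(2,-1) = 21.7059; S(2,+0) = 51.8100; S(2,+1) = 123.6659; S(2,+2) = 295.1794
Terminal payoffs V(N, j) = max(S_T - K, 0):
  V(2,-2) = 0.000000; V(2,-1) = 0.000000; V(2,+0) = 0.490000; V(2,+1) = 72.345851; V(2,+2) = 243.859363
Backward induction: V(k, j) = exp(-r*dt) * [p_u * V(k+1, j+1) + p_m * V(k+1, j) + p_d * V(k+1, j-1)]
  V(1,-1) = exp(-r*dt) * [p_u*0.490000 + p_m*0.000000 + p_d*0.000000] = 0.042702
  V(1,+0) = exp(-r*dt) * [p_u*72.345851 + p_m*0.490000 + p_d*0.000000] = 6.627682
  V(1,+1) = exp(-r*dt) * [p_u*243.859363 + p_m*72.345851 + p_d*0.490000] = 69.061249
  V(0,+0) = exp(-r*dt) * [p_u*69.061249 + p_m*6.627682 + p_d*0.042702] = 10.397808

Answer: Price = V(0,0) = 10.3978


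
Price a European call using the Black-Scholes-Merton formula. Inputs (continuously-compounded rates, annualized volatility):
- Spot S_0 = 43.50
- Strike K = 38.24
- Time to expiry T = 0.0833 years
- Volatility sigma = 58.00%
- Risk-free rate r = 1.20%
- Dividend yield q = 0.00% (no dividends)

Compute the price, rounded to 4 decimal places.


Answer: Price = 6.1522

Derivation:
d1 = (ln(S/K) + (r - q + 0.5*sigma^2) * T) / (sigma * sqrt(T)) = 0.85956483
d2 = d1 - sigma * sqrt(T) = 0.69216674
exp(-rT) = 0.99900090; exp(-qT) = 1.00000000
C = S_0 * exp(-qT) * N(d1) - K * exp(-rT) * N(d2)
N(d1) = 0.80498552; N(d2) = 0.75558369
C = 43.5000 * 1.00000000 * 0.80498552 - 38.2400 * 0.99900090 * 0.75558369 = 6.1522


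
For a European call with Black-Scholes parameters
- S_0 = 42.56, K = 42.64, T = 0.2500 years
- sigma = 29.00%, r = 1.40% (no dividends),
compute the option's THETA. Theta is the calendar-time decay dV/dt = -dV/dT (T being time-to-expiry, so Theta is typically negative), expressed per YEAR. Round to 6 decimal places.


Answer: Theta = -5.189589

Derivation:
d1 = 0.0836866564; d2 = -0.0613133436
phi(d1) = 0.3975477360; exp(-qT) = 1.0000000000; exp(-rT) = 0.9965061179
Theta = -S*exp(-qT)*phi(d1)*sigma/(2*sqrt(T)) - r*K*exp(-rT)*N(d2) + q*S*exp(-qT)*N(d1)
N(d1) = 0.5333472167; N(d2) = 0.4755548321; sqrt(T) = 0.5000000000
Term 1 = -42.5600 * 1.0000000000 * 0.3975477360 * 0.2900 / (2 * 0.5000000000) = -4.9066931768
Term 2 = -0.0140 * 42.6400 * 0.9965061179 * 0.4755548321 = -0.2828953441
Term 3 = 0 (no dividend yield, q = 0)
Theta = -4.9066931768 + (-0.2828953441) + (0.0000000000) = -5.189589
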